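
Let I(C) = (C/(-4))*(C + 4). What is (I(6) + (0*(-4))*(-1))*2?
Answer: -30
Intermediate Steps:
I(C) = -C*(4 + C)/4 (I(C) = (C*(-¼))*(4 + C) = (-C/4)*(4 + C) = -C*(4 + C)/4)
(I(6) + (0*(-4))*(-1))*2 = (-¼*6*(4 + 6) + (0*(-4))*(-1))*2 = (-¼*6*10 + 0*(-1))*2 = (-15 + 0)*2 = -15*2 = -30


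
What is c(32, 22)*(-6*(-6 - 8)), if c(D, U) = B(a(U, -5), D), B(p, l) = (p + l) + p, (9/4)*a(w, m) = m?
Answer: 6944/3 ≈ 2314.7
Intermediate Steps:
a(w, m) = 4*m/9
B(p, l) = l + 2*p (B(p, l) = (l + p) + p = l + 2*p)
c(D, U) = -40/9 + D (c(D, U) = D + 2*((4/9)*(-5)) = D + 2*(-20/9) = D - 40/9 = -40/9 + D)
c(32, 22)*(-6*(-6 - 8)) = (-40/9 + 32)*(-6*(-6 - 8)) = 248*(-6*(-14))/9 = (248/9)*84 = 6944/3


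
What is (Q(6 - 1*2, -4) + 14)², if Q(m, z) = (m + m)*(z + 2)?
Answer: 4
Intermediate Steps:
Q(m, z) = 2*m*(2 + z) (Q(m, z) = (2*m)*(2 + z) = 2*m*(2 + z))
(Q(6 - 1*2, -4) + 14)² = (2*(6 - 1*2)*(2 - 4) + 14)² = (2*(6 - 2)*(-2) + 14)² = (2*4*(-2) + 14)² = (-16 + 14)² = (-2)² = 4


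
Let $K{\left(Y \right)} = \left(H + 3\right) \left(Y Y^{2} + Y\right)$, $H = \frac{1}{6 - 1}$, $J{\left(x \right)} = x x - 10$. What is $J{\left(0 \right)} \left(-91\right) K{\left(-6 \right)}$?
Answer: $-646464$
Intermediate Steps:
$J{\left(x \right)} = -10 + x^{2}$ ($J{\left(x \right)} = x^{2} - 10 = -10 + x^{2}$)
$H = \frac{1}{5} \approx 0.2$
$K{\left(Y \right)} = \frac{16 Y}{5} + \frac{16 Y^{3}}{5}$ ($K{\left(Y \right)} = \left(\frac{1}{5} + 3\right) \left(Y Y^{2} + Y\right) = \frac{16 \left(Y^{3} + Y\right)}{5} = \frac{16 \left(Y + Y^{3}\right)}{5} = \frac{16 Y}{5} + \frac{16 Y^{3}}{5}$)
$J{\left(0 \right)} \left(-91\right) K{\left(-6 \right)} = \left(-10 + 0^{2}\right) \left(-91\right) \frac{16}{5} \left(-6\right) \left(1 + \left(-6\right)^{2}\right) = \left(-10 + 0\right) \left(-91\right) \frac{16}{5} \left(-6\right) \left(1 + 36\right) = \left(-10\right) \left(-91\right) \frac{16}{5} \left(-6\right) 37 = 910 \left(- \frac{3552}{5}\right) = -646464$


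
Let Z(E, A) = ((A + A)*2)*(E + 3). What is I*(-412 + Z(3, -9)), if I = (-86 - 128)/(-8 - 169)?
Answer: -134392/177 ≈ -759.28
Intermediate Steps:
Z(E, A) = 4*A*(3 + E) (Z(E, A) = ((2*A)*2)*(3 + E) = (4*A)*(3 + E) = 4*A*(3 + E))
I = 214/177 (I = -214/(-177) = -214*(-1/177) = 214/177 ≈ 1.2090)
I*(-412 + Z(3, -9)) = 214*(-412 + 4*(-9)*(3 + 3))/177 = 214*(-412 + 4*(-9)*6)/177 = 214*(-412 - 216)/177 = (214/177)*(-628) = -134392/177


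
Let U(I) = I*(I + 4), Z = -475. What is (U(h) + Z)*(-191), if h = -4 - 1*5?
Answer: 82130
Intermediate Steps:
h = -9 (h = -4 - 5 = -9)
U(I) = I*(4 + I)
(U(h) + Z)*(-191) = (-9*(4 - 9) - 475)*(-191) = (-9*(-5) - 475)*(-191) = (45 - 475)*(-191) = -430*(-191) = 82130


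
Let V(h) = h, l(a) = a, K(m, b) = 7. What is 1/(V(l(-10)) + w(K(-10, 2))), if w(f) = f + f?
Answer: 1/4 ≈ 0.25000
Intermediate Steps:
w(f) = 2*f
1/(V(l(-10)) + w(K(-10, 2))) = 1/(-10 + 2*7) = 1/(-10 + 14) = 1/4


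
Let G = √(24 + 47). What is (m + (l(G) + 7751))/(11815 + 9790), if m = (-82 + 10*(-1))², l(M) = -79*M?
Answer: 3243/4321 - 79*√71/21605 ≈ 0.71971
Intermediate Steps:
G = √71 ≈ 8.4261
m = 8464 (m = (-82 - 10)² = (-92)² = 8464)
(m + (l(G) + 7751))/(11815 + 9790) = (8464 + (-79*√71 + 7751))/(11815 + 9790) = (8464 + (7751 - 79*√71))/21605 = (16215 - 79*√71)*(1/21605) = 3243/4321 - 79*√71/21605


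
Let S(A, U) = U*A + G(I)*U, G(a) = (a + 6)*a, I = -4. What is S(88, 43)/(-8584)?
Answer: -430/1073 ≈ -0.40075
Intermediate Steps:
G(a) = a*(6 + a) (G(a) = (6 + a)*a = a*(6 + a))
S(A, U) = -8*U + A*U (S(A, U) = U*A + (-4*(6 - 4))*U = A*U + (-4*2)*U = A*U - 8*U = -8*U + A*U)
S(88, 43)/(-8584) = (43*(-8 + 88))/(-8584) = (43*80)*(-1/8584) = 3440*(-1/8584) = -430/1073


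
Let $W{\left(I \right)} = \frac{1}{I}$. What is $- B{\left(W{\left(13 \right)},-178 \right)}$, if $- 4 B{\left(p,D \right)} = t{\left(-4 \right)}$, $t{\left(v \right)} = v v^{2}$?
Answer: $-16$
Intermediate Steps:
$t{\left(v \right)} = v^{3}$
$B{\left(p,D \right)} = 16$ ($B{\left(p,D \right)} = - \frac{\left(-4\right)^{3}}{4} = \left(- \frac{1}{4}\right) \left(-64\right) = 16$)
$- B{\left(W{\left(13 \right)},-178 \right)} = \left(-1\right) 16 = -16$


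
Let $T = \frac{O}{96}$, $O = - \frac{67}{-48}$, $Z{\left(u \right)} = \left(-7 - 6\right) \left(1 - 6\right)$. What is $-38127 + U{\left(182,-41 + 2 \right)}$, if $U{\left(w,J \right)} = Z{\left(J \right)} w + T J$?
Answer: $- \frac{40393063}{1536} \approx -26298.0$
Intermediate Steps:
$Z{\left(u \right)} = 65$ ($Z{\left(u \right)} = \left(-13\right) \left(-5\right) = 65$)
$O = \frac{67}{48}$ ($O = \left(-67\right) \left(- \frac{1}{48}\right) = \frac{67}{48} \approx 1.3958$)
$T = \frac{67}{4608}$ ($T = \frac{67}{48 \cdot 96} = \frac{67}{48} \cdot \frac{1}{96} = \frac{67}{4608} \approx 0.01454$)
$U{\left(w,J \right)} = 65 w + \frac{67 J}{4608}$
$-38127 + U{\left(182,-41 + 2 \right)} = -38127 + \left(65 \cdot 182 + \frac{67 \left(-41 + 2\right)}{4608}\right) = -38127 + \left(11830 + \frac{67}{4608} \left(-39\right)\right) = -38127 + \left(11830 - \frac{871}{1536}\right) = -38127 + \frac{18170009}{1536} = - \frac{40393063}{1536}$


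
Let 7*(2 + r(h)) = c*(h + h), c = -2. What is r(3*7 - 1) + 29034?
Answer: 203144/7 ≈ 29021.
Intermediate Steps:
r(h) = -2 - 4*h/7 (r(h) = -2 + (-2*(h + h))/7 = -2 + (-4*h)/7 = -2 - 4*h/7)
r(3*7 - 1) + 29034 = (-2 - 4*(3*7 - 1)/7) + 29034 = (-2 - 4*(21 - 1)/7) + 29034 = (-2 - 4/7*20) + 29034 = (-2 - 80/7) + 29034 = -94/7 + 29034 = 203144/7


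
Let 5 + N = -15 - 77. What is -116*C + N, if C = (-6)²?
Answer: -4273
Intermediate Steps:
C = 36
N = -97 (N = -5 + (-15 - 77) = -5 - 92 = -97)
-116*C + N = -116*36 - 97 = -4176 - 97 = -4273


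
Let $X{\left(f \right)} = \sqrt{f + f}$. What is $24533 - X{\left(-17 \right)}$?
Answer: $24533 - i \sqrt{34} \approx 24533.0 - 5.831 i$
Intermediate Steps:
$X{\left(f \right)} = \sqrt{2} \sqrt{f}$ ($X{\left(f \right)} = \sqrt{2 f} = \sqrt{2} \sqrt{f}$)
$24533 - X{\left(-17 \right)} = 24533 - \sqrt{2} \sqrt{-17} = 24533 - \sqrt{2} i \sqrt{17} = 24533 - i \sqrt{34}$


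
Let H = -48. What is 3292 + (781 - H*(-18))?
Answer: 3209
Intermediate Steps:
3292 + (781 - H*(-18)) = 3292 + (781 - (-48)*(-18)) = 3292 + (781 - 1*864) = 3292 + (781 - 864) = 3292 - 83 = 3209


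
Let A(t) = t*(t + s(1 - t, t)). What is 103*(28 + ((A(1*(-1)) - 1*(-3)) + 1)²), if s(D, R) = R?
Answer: 6592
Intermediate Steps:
A(t) = 2*t² (A(t) = t*(t + t) = t*(2*t) = 2*t²)
103*(28 + ((A(1*(-1)) - 1*(-3)) + 1)²) = 103*(28 + ((2*(1*(-1))² - 1*(-3)) + 1)²) = 103*(28 + ((2*(-1)² + 3) + 1)²) = 103*(28 + ((2*1 + 3) + 1)²) = 103*(28 + ((2 + 3) + 1)²) = 103*(28 + (5 + 1)²) = 103*(28 + 6²) = 103*(28 + 36) = 103*64 = 6592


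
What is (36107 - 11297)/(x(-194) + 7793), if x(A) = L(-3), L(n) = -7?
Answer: 12405/3893 ≈ 3.1865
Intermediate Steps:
x(A) = -7
(36107 - 11297)/(x(-194) + 7793) = (36107 - 11297)/(-7 + 7793) = 24810/7786 = 24810*(1/7786) = 12405/3893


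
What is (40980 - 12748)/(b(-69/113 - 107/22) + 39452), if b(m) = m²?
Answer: 174479293472/244006297473 ≈ 0.71506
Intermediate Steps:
(40980 - 12748)/(b(-69/113 - 107/22) + 39452) = (40980 - 12748)/((-69/113 - 107/22)² + 39452) = 28232/((-69*1/113 - 107*1/22)² + 39452) = 28232/((-69/113 - 107/22)² + 39452) = 28232/((-13609/2486)² + 39452) = 28232/(185204881/6180196 + 39452) = 28232/(244006297473/6180196) = 28232*(6180196/244006297473) = 174479293472/244006297473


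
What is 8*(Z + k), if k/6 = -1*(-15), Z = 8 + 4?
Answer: 816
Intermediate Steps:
Z = 12
k = 90 (k = 6*(-1*(-15)) = 6*15 = 90)
8*(Z + k) = 8*(12 + 90) = 8*102 = 816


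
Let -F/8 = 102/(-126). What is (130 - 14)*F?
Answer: 15776/21 ≈ 751.24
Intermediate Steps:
F = 136/21 (F = -816/(-126) = -816*(-1)/126 = -8*(-17/21) = 136/21 ≈ 6.4762)
(130 - 14)*F = (130 - 14)*(136/21) = 116*(136/21) = 15776/21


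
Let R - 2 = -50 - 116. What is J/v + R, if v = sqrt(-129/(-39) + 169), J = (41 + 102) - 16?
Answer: -164 + 127*sqrt(455)/280 ≈ -154.32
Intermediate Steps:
J = 127 (J = 143 - 16 = 127)
v = 8*sqrt(455)/13 (v = sqrt(-129*(-1/39) + 169) = sqrt(43/13 + 169) = sqrt(2240/13) = 8*sqrt(455)/13 ≈ 13.127)
R = -164 (R = 2 + (-50 - 116) = 2 - 166 = -164)
J/v + R = 127/((8*sqrt(455)/13)) - 164 = 127*(sqrt(455)/280) - 164 = 127*sqrt(455)/280 - 164 = -164 + 127*sqrt(455)/280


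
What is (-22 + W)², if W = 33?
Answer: 121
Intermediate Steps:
(-22 + W)² = (-22 + 33)² = 11² = 121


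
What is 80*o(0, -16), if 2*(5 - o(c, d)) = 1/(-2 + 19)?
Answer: 6760/17 ≈ 397.65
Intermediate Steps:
o(c, d) = 169/34 (o(c, d) = 5 - 1/(2*(-2 + 19)) = 5 - 1/2/17 = 5 - 1/2*1/17 = 5 - 1/34 = 169/34)
80*o(0, -16) = 80*(169/34) = 6760/17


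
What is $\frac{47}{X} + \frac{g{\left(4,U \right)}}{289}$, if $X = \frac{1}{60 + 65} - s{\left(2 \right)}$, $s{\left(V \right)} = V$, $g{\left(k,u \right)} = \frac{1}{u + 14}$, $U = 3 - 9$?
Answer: $- \frac{13582751}{575688} \approx -23.594$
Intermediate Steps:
$U = -6$ ($U = 3 - 9 = -6$)
$g{\left(k,u \right)} = \frac{1}{14 + u}$
$X = - \frac{249}{125}$ ($X = \frac{1}{60 + 65} - 2 = \frac{1}{125} - 2 = - \frac{249}{125} \approx -1.992$)
$\frac{47}{X} + \frac{g{\left(4,U \right)}}{289} = \frac{47}{- \frac{249}{125}} + \frac{1}{\left(14 - 6\right) 289} = 47 \left(- \frac{125}{249}\right) + \frac{1}{8} \cdot \frac{1}{289} = - \frac{5875}{249} + \frac{1}{8} \cdot \frac{1}{289} = - \frac{5875}{249} + \frac{1}{2312} = - \frac{13582751}{575688}$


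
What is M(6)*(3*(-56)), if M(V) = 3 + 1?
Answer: -672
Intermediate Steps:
M(V) = 4
M(6)*(3*(-56)) = 4*(3*(-56)) = 4*(-168) = -672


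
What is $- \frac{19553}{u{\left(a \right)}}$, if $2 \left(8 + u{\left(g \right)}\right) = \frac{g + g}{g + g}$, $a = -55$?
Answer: $\frac{39106}{15} \approx 2607.1$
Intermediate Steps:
$u{\left(g \right)} = - \frac{15}{2}$ ($u{\left(g \right)} = -8 + \frac{\left(g + g\right) \frac{1}{g + g}}{2} = -8 + \frac{2 g \frac{1}{2 g}}{2} = -8 + \frac{1}{2} \cdot 1 = -8 + \frac{1}{2} = - \frac{15}{2}$)
$- \frac{19553}{u{\left(a \right)}} = - \frac{19553}{- \frac{15}{2}} = \left(-19553\right) \left(- \frac{2}{15}\right) = \frac{39106}{15}$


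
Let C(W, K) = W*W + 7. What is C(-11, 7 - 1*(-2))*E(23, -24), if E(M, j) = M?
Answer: 2944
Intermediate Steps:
C(W, K) = 7 + W**2 (C(W, K) = W**2 + 7 = 7 + W**2)
C(-11, 7 - 1*(-2))*E(23, -24) = (7 + (-11)**2)*23 = (7 + 121)*23 = 128*23 = 2944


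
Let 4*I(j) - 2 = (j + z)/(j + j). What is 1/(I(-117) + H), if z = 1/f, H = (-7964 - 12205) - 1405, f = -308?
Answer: -288288/6219345131 ≈ -4.6353e-5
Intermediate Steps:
H = -21574 (H = -20169 - 1405 = -21574)
z = -1/308 (z = 1/(-308) = -1/308 ≈ -0.0032468)
I(j) = 1/2 + (-1/308 + j)/(8*j) (I(j) = 1/2 + ((j - 1/308)/(j + j))/4 = 1/2 + ((-1/308 + j)/((2*j)))/4 = 1/2 + ((-1/308 + j)*(1/(2*j)))/4 = 1/2 + ((-1/308 + j)/(2*j))/4 = 1/2 + (-1/308 + j)/(8*j))
1/(I(-117) + H) = 1/((1/2464)*(-1 + 1540*(-117))/(-117) - 21574) = 1/((1/2464)*(-1/117)*(-1 - 180180) - 21574) = 1/((1/2464)*(-1/117)*(-180181) - 21574) = 1/(180181/288288 - 21574) = 1/(-6219345131/288288) = -288288/6219345131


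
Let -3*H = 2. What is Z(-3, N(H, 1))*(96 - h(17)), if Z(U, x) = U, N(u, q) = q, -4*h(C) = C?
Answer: -1203/4 ≈ -300.75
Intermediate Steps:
H = -⅔ (H = -⅓*2 = -⅔ ≈ -0.66667)
h(C) = -C/4
Z(-3, N(H, 1))*(96 - h(17)) = -3*(96 - (-1)*17/4) = -3*(96 - 1*(-17/4)) = -3*(96 + 17/4) = -3*401/4 = -1203/4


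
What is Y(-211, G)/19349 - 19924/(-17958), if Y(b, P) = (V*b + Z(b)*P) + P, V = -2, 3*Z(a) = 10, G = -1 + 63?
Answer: 198956234/173734671 ≈ 1.1452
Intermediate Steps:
G = 62
Z(a) = 10/3 (Z(a) = (⅓)*10 = 10/3)
Y(b, P) = -2*b + 13*P/3 (Y(b, P) = (-2*b + 10*P/3) + P = -2*b + 13*P/3)
Y(-211, G)/19349 - 19924/(-17958) = (-2*(-211) + (13/3)*62)/19349 - 19924/(-17958) = (422 + 806/3)*(1/19349) - 19924*(-1/17958) = (2072/3)*(1/19349) + 9962/8979 = 2072/58047 + 9962/8979 = 198956234/173734671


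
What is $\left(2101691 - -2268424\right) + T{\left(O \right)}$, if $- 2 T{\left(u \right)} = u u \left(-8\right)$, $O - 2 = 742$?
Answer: $6584259$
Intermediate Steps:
$O = 744$ ($O = 2 + 742 = 744$)
$T{\left(u \right)} = 4 u^{2}$ ($T{\left(u \right)} = - \frac{u u \left(-8\right)}{2} = - \frac{u^{2} \left(-8\right)}{2} = - \frac{\left(-8\right) u^{2}}{2} = 4 u^{2}$)
$\left(2101691 - -2268424\right) + T{\left(O \right)} = \left(2101691 - -2268424\right) + 4 \cdot 744^{2} = \left(2101691 + 2268424\right) + 4 \cdot 553536 = 4370115 + 2214144 = 6584259$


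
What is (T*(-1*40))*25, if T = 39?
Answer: -39000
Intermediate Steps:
(T*(-1*40))*25 = (39*(-1*40))*25 = (39*(-40))*25 = -1560*25 = -39000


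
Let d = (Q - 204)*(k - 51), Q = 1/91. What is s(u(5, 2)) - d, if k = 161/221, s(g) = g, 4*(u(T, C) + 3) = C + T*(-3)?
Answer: -825442495/80444 ≈ -10261.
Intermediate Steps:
u(T, C) = -3 - 3*T/4 + C/4 (u(T, C) = -3 + (C + T*(-3))/4 = -3 + (C - 3*T)/4 = -3 + (-3*T/4 + C/4) = -3 - 3*T/4 + C/4)
Q = 1/91 ≈ 0.010989
k = 161/221 (k = 161*(1/221) = 161/221 ≈ 0.72851)
d = 206234930/20111 (d = (1/91 - 204)*(161/221 - 51) = -18563/91*(-11110/221) = 206234930/20111 ≈ 10255.)
s(u(5, 2)) - d = (-3 - 3/4*5 + (1/4)*2) - 1*206234930/20111 = (-3 - 15/4 + 1/2) - 206234930/20111 = -25/4 - 206234930/20111 = -825442495/80444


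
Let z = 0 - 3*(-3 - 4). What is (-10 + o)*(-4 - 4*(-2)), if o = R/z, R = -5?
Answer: -860/21 ≈ -40.952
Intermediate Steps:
z = 21 (z = 0 - 3*(-7) = 0 + 21 = 21)
o = -5/21 ≈ -0.23810
(-10 + o)*(-4 - 4*(-2)) = (-10 - 5/21)*(-4 - 4*(-2)) = -215*(-4 + 8)/21 = -215/21*4 = -860/21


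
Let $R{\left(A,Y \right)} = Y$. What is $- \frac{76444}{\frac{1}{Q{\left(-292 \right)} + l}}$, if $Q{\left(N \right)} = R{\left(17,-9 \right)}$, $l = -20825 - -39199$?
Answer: $-1403894060$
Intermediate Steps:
$l = 18374$ ($l = -20825 + 39199 = 18374$)
$Q{\left(N \right)} = -9$
$- \frac{76444}{\frac{1}{Q{\left(-292 \right)} + l}} = - \frac{76444}{\frac{1}{-9 + 18374}} = - \frac{76444}{\frac{1}{18365}} = - 76444 \frac{1}{\frac{1}{18365}} = \left(-76444\right) 18365 = -1403894060$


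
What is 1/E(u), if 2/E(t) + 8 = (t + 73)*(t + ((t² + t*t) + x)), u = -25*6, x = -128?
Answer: -1721801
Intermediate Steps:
u = -150
E(t) = 2/(-8 + (73 + t)*(-128 + t + 2*t²)) (E(t) = 2/(-8 + (t + 73)*(t + ((t² + t*t) - 128))) = 2/(-8 + (73 + t)*(t + ((t² + t²) - 128))) = 2/(-8 + (73 + t)*(t + (2*t² - 128))) = 2/(-8 + (73 + t)*(t + (-128 + 2*t²))) = 2/(-8 + (73 + t)*(-128 + t + 2*t²)))
1/E(u) = 1/(2/(-9352 - 55*(-150) + 2*(-150)³ + 147*(-150)²)) = 1/(2/(-9352 + 8250 + 2*(-3375000) + 147*22500)) = 1/(2/(-9352 + 8250 - 6750000 + 3307500)) = 1/(2/(-3443602)) = 1/(2*(-1/3443602)) = 1/(-1/1721801) = -1721801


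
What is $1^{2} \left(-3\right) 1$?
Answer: $-3$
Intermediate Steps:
$1^{2} \left(-3\right) 1 = 1 \left(-3\right) 1 = \left(-3\right) 1 = -3$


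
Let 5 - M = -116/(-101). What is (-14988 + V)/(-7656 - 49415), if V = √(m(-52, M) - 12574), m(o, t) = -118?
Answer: 14988/57071 - 2*I*√3173/57071 ≈ 0.26262 - 0.001974*I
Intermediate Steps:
M = 389/101 (M = 5 - (-116)/(-101) = 5 - (-116)*(-1)/101 = 5 - 1*116/101 = 5 - 116/101 = 389/101 ≈ 3.8515)
V = 2*I*√3173 (V = √(-118 - 12574) = √(-12692) = 2*I*√3173 ≈ 112.66*I)
(-14988 + V)/(-7656 - 49415) = (-14988 + 2*I*√3173)/(-7656 - 49415) = (-14988 + 2*I*√3173)/(-57071) = (-14988 + 2*I*√3173)*(-1/57071) = 14988/57071 - 2*I*√3173/57071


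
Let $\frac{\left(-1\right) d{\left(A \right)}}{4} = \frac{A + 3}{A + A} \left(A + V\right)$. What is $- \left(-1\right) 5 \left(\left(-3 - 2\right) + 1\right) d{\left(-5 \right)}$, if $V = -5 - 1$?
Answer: $-176$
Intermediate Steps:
$V = -6$
$d{\left(A \right)} = - \frac{2 \left(-6 + A\right) \left(3 + A\right)}{A}$ ($d{\left(A \right)} = - 4 \frac{A + 3}{A + A} \left(A - 6\right) = - 4 \frac{3 + A}{2 A} \left(-6 + A\right) = - 4 \frac{\left(-6 + A\right) \left(3 + A\right)}{2 A} = - \frac{2 \left(-6 + A\right) \left(3 + A\right)}{A}$)
$- \left(-1\right) 5 \left(\left(-3 - 2\right) + 1\right) d{\left(-5 \right)} = - \left(-1\right) 5 \left(\left(-3 - 2\right) + 1\right) \left(6 - -10 + \frac{36}{-5}\right) = \left(-1\right) \left(-5\right) \left(-5 + 1\right) \left(6 + 10 + 36 \left(- \frac{1}{5}\right)\right) = 5 \left(-4\right) \left(6 + 10 - \frac{36}{5}\right) = \left(-20\right) \frac{44}{5} = -176$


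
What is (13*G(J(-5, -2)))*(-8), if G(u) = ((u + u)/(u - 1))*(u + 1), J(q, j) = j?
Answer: 416/3 ≈ 138.67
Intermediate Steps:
G(u) = 2*u*(1 + u)/(-1 + u) (G(u) = ((2*u)/(-1 + u))*(1 + u) = (2*u/(-1 + u))*(1 + u) = 2*u*(1 + u)/(-1 + u))
(13*G(J(-5, -2)))*(-8) = (13*(2*(-2)*(1 - 2)/(-1 - 2)))*(-8) = (13*(2*(-2)*(-1)/(-3)))*(-8) = (13*(2*(-2)*(-1/3)*(-1)))*(-8) = (13*(-4/3))*(-8) = -52/3*(-8) = 416/3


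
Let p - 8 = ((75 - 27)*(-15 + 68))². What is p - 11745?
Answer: 6460199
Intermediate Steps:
p = 6471944 (p = 8 + ((75 - 27)*(-15 + 68))² = 8 + (48*53)² = 8 + 2544² = 8 + 6471936 = 6471944)
p - 11745 = 6471944 - 11745 = 6460199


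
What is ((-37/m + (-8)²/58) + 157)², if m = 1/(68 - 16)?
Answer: 2622566521/841 ≈ 3.1184e+6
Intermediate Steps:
m = 1/52 ≈ 0.019231
((-37/m + (-8)²/58) + 157)² = ((-37/1/52 + (-8)²/58) + 157)² = ((-37*52 + 64*(1/58)) + 157)² = ((-1924 + 32/29) + 157)² = (-55764/29 + 157)² = (-51211/29)² = 2622566521/841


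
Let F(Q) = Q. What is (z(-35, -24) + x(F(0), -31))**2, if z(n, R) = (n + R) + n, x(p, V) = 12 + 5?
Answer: 5929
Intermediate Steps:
x(p, V) = 17
z(n, R) = R + 2*n (z(n, R) = (R + n) + n = R + 2*n)
(z(-35, -24) + x(F(0), -31))**2 = ((-24 + 2*(-35)) + 17)**2 = ((-24 - 70) + 17)**2 = (-94 + 17)**2 = (-77)**2 = 5929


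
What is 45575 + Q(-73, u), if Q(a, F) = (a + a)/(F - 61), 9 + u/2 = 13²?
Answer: 11803779/259 ≈ 45574.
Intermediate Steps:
u = 320 (u = -18 + 2*13² = -18 + 2*169 = -18 + 338 = 320)
Q(a, F) = 2*a/(-61 + F) (Q(a, F) = (2*a)/(-61 + F) = 2*a/(-61 + F))
45575 + Q(-73, u) = 45575 + 2*(-73)/(-61 + 320) = 45575 + 2*(-73)/259 = 45575 + 2*(-73)*(1/259) = 45575 - 146/259 = 11803779/259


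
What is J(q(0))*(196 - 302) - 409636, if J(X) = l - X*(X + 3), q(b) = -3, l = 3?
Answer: -409954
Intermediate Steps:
J(X) = 3 - X*(3 + X) (J(X) = 3 - X*(X + 3) = 3 - X*(3 + X))
J(q(0))*(196 - 302) - 409636 = (3 - 1*(-3)² - 3*(-3))*(196 - 302) - 409636 = (3 - 1*9 + 9)*(-106) - 409636 = (3 - 9 + 9)*(-106) - 409636 = 3*(-106) - 409636 = -318 - 409636 = -409954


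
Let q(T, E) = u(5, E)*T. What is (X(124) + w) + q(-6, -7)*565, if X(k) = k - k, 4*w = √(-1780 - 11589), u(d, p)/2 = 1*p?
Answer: 47460 + I*√13369/4 ≈ 47460.0 + 28.906*I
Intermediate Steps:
u(d, p) = 2*p (u(d, p) = 2*(1*p) = 2*p)
q(T, E) = 2*E*T (q(T, E) = (2*E)*T = 2*E*T)
w = I*√13369/4 (w = √(-1780 - 11589)/4 = √(-13369)/4 = (I*√13369)/4 = I*√13369/4 ≈ 28.906*I)
X(k) = 0
(X(124) + w) + q(-6, -7)*565 = (0 + I*√13369/4) + (2*(-7)*(-6))*565 = I*√13369/4 + 84*565 = I*√13369/4 + 47460 = 47460 + I*√13369/4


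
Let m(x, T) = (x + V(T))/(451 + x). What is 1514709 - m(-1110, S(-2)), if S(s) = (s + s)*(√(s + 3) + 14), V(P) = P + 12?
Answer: 998192073/659 ≈ 1.5147e+6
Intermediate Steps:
V(P) = 12 + P
S(s) = 2*s*(14 + √(3 + s)) (S(s) = (2*s)*(√(3 + s) + 14) = (2*s)*(14 + √(3 + s)) = 2*s*(14 + √(3 + s)))
m(x, T) = (12 + T + x)/(451 + x) (m(x, T) = (x + (12 + T))/(451 + x) = (12 + T + x)/(451 + x))
1514709 - m(-1110, S(-2)) = 1514709 - (12 + 2*(-2)*(14 + √(3 - 2)) - 1110)/(451 - 1110) = 1514709 - (12 + 2*(-2)*(14 + √1) - 1110)/(-659) = 1514709 - (-1)*(12 + 2*(-2)*(14 + 1) - 1110)/659 = 1514709 - (-1)*(12 + 2*(-2)*15 - 1110)/659 = 1514709 - (-1)*(12 - 60 - 1110)/659 = 1514709 - (-1)*(-1158)/659 = 1514709 - 1*1158/659 = 1514709 - 1158/659 = 998192073/659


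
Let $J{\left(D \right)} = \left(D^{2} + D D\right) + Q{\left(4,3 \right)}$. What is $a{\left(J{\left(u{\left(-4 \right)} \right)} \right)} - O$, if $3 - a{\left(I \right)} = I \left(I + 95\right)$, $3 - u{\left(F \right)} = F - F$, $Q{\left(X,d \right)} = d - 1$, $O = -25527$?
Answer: $23230$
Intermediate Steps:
$Q{\left(X,d \right)} = -1 + d$
$u{\left(F \right)} = 3$ ($u{\left(F \right)} = 3 - \left(F - F\right) = 3 - 0 = 3 + 0 = 3$)
$J{\left(D \right)} = 2 + 2 D^{2}$ ($J{\left(D \right)} = \left(D^{2} + D D\right) + \left(-1 + 3\right) = \left(D^{2} + D^{2}\right) + 2 = 2 D^{2} + 2 = 2 + 2 D^{2}$)
$a{\left(I \right)} = 3 - I \left(95 + I\right)$ ($a{\left(I \right)} = 3 - I \left(I + 95\right) = 3 - I \left(95 + I\right)$)
$a{\left(J{\left(u{\left(-4 \right)} \right)} \right)} - O = \left(3 - \left(2 + 2 \cdot 3^{2}\right)^{2} - 95 \left(2 + 2 \cdot 3^{2}\right)\right) - -25527 = \left(3 - \left(2 + 2 \cdot 9\right)^{2} - 95 \left(2 + 2 \cdot 9\right)\right) + 25527 = \left(3 - \left(2 + 18\right)^{2} - 95 \left(2 + 18\right)\right) + 25527 = \left(3 - 20^{2} - 1900\right) + 25527 = \left(3 - 400 - 1900\right) + 25527 = -2297 + 25527 = 23230$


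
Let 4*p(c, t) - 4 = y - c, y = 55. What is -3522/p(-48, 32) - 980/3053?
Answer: -43115524/326671 ≈ -131.98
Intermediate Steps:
p(c, t) = 59/4 - c/4 (p(c, t) = 1 + (55 - c)/4 = 1 + (55/4 - c/4) = 59/4 - c/4)
-3522/p(-48, 32) - 980/3053 = -3522/(59/4 - ¼*(-48)) - 980/3053 = -3522/(59/4 + 12) - 980*1/3053 = -3522/107/4 - 980/3053 = -3522*4/107 - 980/3053 = -14088/107 - 980/3053 = -43115524/326671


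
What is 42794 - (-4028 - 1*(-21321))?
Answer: 25501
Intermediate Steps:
42794 - (-4028 - 1*(-21321)) = 42794 - (-4028 + 21321) = 42794 - 1*17293 = 42794 - 17293 = 25501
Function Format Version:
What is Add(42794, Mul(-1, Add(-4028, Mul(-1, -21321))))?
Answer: 25501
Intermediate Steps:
Add(42794, Mul(-1, Add(-4028, Mul(-1, -21321)))) = Add(42794, Mul(-1, Add(-4028, 21321))) = Add(42794, Mul(-1, 17293)) = Add(42794, -17293) = 25501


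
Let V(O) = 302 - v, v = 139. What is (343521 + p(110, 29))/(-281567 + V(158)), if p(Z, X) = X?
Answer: -171775/140702 ≈ -1.2208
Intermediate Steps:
V(O) = 163 (V(O) = 302 - 1*139 = 302 - 139 = 163)
(343521 + p(110, 29))/(-281567 + V(158)) = (343521 + 29)/(-281567 + 163) = 343550/(-281404) = 343550*(-1/281404) = -171775/140702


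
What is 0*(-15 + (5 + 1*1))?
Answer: 0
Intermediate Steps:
0*(-15 + (5 + 1*1)) = 0*(-15 + (5 + 1)) = 0*(-15 + 6) = 0*(-9) = 0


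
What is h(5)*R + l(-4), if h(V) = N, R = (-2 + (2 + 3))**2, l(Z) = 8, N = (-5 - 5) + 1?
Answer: -73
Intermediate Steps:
N = -9 (N = -10 + 1 = -9)
R = 9 (R = (-2 + 5)**2 = 3**2 = 9)
h(V) = -9
h(5)*R + l(-4) = -9*9 + 8 = -81 + 8 = -73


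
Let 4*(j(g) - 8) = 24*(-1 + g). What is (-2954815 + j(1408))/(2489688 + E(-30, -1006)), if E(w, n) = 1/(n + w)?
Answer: -3052434140/2579316767 ≈ -1.1834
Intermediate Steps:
j(g) = 2 + 6*g (j(g) = 8 + (24*(-1 + g))/4 = 8 + (-24 + 24*g)/4 = 8 + (-6 + 6*g) = 2 + 6*g)
(-2954815 + j(1408))/(2489688 + E(-30, -1006)) = (-2954815 + (2 + 6*1408))/(2489688 + 1/(-1006 - 30)) = (-2954815 + (2 + 8448))/(2489688 + 1/(-1036)) = (-2954815 + 8450)/(2489688 - 1/1036) = -2946365/2579316767/1036 = -2946365*1036/2579316767 = -3052434140/2579316767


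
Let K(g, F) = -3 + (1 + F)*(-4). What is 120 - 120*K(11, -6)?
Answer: -1920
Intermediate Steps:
K(g, F) = -7 - 4*F (K(g, F) = -3 + (-4 - 4*F) = -7 - 4*F)
120 - 120*K(11, -6) = 120 - 120*(-7 - 4*(-6)) = 120 - 120*(-7 + 24) = 120 - 120*17 = 120 - 2040 = -1920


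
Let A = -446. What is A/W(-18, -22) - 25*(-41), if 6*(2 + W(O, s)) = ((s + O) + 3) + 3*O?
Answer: 108251/103 ≈ 1051.0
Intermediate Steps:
W(O, s) = -3/2 + s/6 + 2*O/3 (W(O, s) = -2 + (((s + O) + 3) + 3*O)/6 = -2 + (((O + s) + 3) + 3*O)/6 = -2 + ((3 + O + s) + 3*O)/6 = -2 + (3 + s + 4*O)/6 = -2 + (½ + s/6 + 2*O/3) = -3/2 + s/6 + 2*O/3)
A/W(-18, -22) - 25*(-41) = -446/(-3/2 + (⅙)*(-22) + (⅔)*(-18)) - 25*(-41) = -446/(-3/2 - 11/3 - 12) + 1025 = -446/(-103/6) + 1025 = -446*(-6/103) + 1025 = 2676/103 + 1025 = 108251/103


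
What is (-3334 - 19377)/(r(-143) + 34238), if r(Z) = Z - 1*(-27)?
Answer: -22711/34122 ≈ -0.66558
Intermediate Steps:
r(Z) = 27 + Z (r(Z) = Z + 27 = 27 + Z)
(-3334 - 19377)/(r(-143) + 34238) = (-3334 - 19377)/((27 - 143) + 34238) = -22711/(-116 + 34238) = -22711/34122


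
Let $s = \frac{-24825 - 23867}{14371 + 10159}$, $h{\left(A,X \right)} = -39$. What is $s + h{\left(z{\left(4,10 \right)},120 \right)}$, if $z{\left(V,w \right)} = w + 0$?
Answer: $- \frac{502681}{12265} \approx -40.985$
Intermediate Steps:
$z{\left(V,w \right)} = w$
$s = - \frac{24346}{12265}$ ($s = - \frac{48692}{24530} = \left(-48692\right) \frac{1}{24530} = - \frac{24346}{12265} \approx -1.985$)
$s + h{\left(z{\left(4,10 \right)},120 \right)} = - \frac{24346}{12265} - 39 = - \frac{502681}{12265}$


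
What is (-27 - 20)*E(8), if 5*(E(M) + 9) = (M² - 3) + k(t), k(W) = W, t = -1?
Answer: -141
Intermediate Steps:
E(M) = -49/5 + M²/5 (E(M) = -9 + ((M² - 3) - 1)/5 = -9 + ((-3 + M²) - 1)/5 = -9 + (-4 + M²)/5 = -9 + (-⅘ + M²/5) = -49/5 + M²/5)
(-27 - 20)*E(8) = (-27 - 20)*(-49/5 + (⅕)*8²) = -47*(-49/5 + (⅕)*64) = -47*(-49/5 + 64/5) = -47*3 = -141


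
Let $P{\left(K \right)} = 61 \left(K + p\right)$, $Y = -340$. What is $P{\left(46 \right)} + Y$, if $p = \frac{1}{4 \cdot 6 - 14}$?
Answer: $\frac{24721}{10} \approx 2472.1$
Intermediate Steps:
$p = \frac{1}{10}$ ($p = \frac{1}{24 - 14} = \frac{1}{10} \approx 0.1$)
$P{\left(K \right)} = \frac{61}{10} + 61 K$ ($P{\left(K \right)} = 61 \left(K + \frac{1}{10}\right) = 61 \left(\frac{1}{10} + K\right) = \frac{61}{10} + 61 K$)
$P{\left(46 \right)} + Y = \left(\frac{61}{10} + 61 \cdot 46\right) - 340 = \left(\frac{61}{10} + 2806\right) - 340 = \frac{28121}{10} - 340 = \frac{24721}{10}$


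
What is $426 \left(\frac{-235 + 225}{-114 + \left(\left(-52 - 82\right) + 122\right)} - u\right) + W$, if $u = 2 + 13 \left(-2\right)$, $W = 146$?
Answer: $\frac{218480}{21} \approx 10404.0$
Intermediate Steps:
$u = -24$ ($u = 2 - 26 = -24$)
$426 \left(\frac{-235 + 225}{-114 + \left(\left(-52 - 82\right) + 122\right)} - u\right) + W = 426 \left(\frac{-235 + 225}{-114 + \left(\left(-52 - 82\right) + 122\right)} - -24\right) + 146 = 426 \left(- \frac{10}{-114 + \left(-134 + 122\right)} + 24\right) + 146 = 426 \left(- \frac{10}{-114 - 12} + 24\right) + 146 = 426 \left(- \frac{10}{-126} + 24\right) + 146 = 426 \left(\left(-10\right) \left(- \frac{1}{126}\right) + 24\right) + 146 = 426 \left(\frac{5}{63} + 24\right) + 146 = 426 \cdot \frac{1517}{63} + 146 = \frac{215414}{21} + 146 = \frac{218480}{21}$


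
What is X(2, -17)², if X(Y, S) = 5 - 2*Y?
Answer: 1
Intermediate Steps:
X(2, -17)² = (5 - 2*2)² = (5 - 4)² = 1² = 1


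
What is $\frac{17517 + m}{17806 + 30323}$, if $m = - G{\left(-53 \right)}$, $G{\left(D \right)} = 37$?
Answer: $\frac{17480}{48129} \approx 0.36319$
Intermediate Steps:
$m = -37$ ($m = \left(-1\right) 37 = -37$)
$\frac{17517 + m}{17806 + 30323} = \frac{17517 - 37}{17806 + 30323} = \frac{17480}{48129}$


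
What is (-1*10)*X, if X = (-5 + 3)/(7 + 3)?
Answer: 2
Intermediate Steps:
X = -⅕ (X = -2/10 = -2*⅒ = -⅕ ≈ -0.20000)
(-1*10)*X = -1*10*(-⅕) = -10*(-⅕) = 2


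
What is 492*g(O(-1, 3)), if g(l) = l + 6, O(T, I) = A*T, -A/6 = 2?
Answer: 8856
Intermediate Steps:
A = -12 (A = -6*2 = -12)
O(T, I) = -12*T
g(l) = 6 + l
492*g(O(-1, 3)) = 492*(6 - 12*(-1)) = 492*(6 + 12) = 492*18 = 8856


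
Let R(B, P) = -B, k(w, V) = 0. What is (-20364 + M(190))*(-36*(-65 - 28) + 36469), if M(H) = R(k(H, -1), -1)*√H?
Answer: -810833388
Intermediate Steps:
M(H) = 0 (M(H) = (-1*0)*√H = 0*√H = 0)
(-20364 + M(190))*(-36*(-65 - 28) + 36469) = (-20364 + 0)*(-36*(-65 - 28) + 36469) = -20364*(-36*(-93) + 36469) = -20364*(3348 + 36469) = -20364*39817 = -810833388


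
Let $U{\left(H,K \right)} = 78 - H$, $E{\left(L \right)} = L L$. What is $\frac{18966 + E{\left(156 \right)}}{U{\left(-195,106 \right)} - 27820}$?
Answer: $- \frac{43302}{27547} \approx -1.5719$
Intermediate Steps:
$E{\left(L \right)} = L^{2}$
$\frac{18966 + E{\left(156 \right)}}{U{\left(-195,106 \right)} - 27820} = \frac{18966 + 156^{2}}{\left(78 - -195\right) - 27820} = \frac{18966 + 24336}{\left(78 + 195\right) - 27820} = \frac{43302}{273 - 27820} = \frac{43302}{-27547} = 43302 \left(- \frac{1}{27547}\right) = - \frac{43302}{27547}$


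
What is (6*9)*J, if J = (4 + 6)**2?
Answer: 5400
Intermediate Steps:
J = 100 (J = 10**2 = 100)
(6*9)*J = (6*9)*100 = 54*100 = 5400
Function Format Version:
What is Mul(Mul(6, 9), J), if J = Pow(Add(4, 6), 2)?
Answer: 5400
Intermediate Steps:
J = 100 (J = Pow(10, 2) = 100)
Mul(Mul(6, 9), J) = Mul(Mul(6, 9), 100) = Mul(54, 100) = 5400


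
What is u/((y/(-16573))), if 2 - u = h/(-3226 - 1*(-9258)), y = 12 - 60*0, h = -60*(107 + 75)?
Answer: -3662633/696 ≈ -5262.4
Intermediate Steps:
h = -10920 (h = -60*182 = -10920)
y = 12 (y = 12 + 0 = 12)
u = 221/58 (u = 2 - (-10920)/(-3226 - 1*(-9258)) = 2 - (-10920)/(-3226 + 9258) = 2 - (-10920)/6032 = 2 - 1*(-105/58) = 2 + 105/58 = 221/58 ≈ 3.8103)
u/((y/(-16573))) = 221/(58*((12/(-16573)))) = 221/(58*((12*(-1/16573)))) = 221/(58*(-12/16573)) = (221/58)*(-16573/12) = -3662633/696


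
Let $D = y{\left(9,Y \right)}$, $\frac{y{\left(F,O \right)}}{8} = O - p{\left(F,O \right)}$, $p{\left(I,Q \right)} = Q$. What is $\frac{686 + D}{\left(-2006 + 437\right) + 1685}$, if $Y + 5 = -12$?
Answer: $\frac{343}{58} \approx 5.9138$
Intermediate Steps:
$Y = -17$ ($Y = -5 - 12 = -17$)
$y{\left(F,O \right)} = 0$ ($y{\left(F,O \right)} = 8 \left(O - O\right) = 8 \cdot 0 = 0$)
$D = 0$
$\frac{686 + D}{\left(-2006 + 437\right) + 1685} = \frac{686 + 0}{\left(-2006 + 437\right) + 1685} = \frac{686}{-1569 + 1685} = \frac{686}{116} = 686 \cdot \frac{1}{116} = \frac{343}{58}$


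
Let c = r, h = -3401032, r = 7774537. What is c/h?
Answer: -7774537/3401032 ≈ -2.2859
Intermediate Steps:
c = 7774537
c/h = 7774537/(-3401032) = 7774537*(-1/3401032) = -7774537/3401032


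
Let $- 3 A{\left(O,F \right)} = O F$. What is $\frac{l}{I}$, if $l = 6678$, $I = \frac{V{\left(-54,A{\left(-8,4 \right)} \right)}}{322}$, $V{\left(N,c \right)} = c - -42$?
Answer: $\frac{3225474}{79} \approx 40829.0$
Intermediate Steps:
$A{\left(O,F \right)} = - \frac{F O}{3}$ ($A{\left(O,F \right)} = - \frac{O F}{3} = - \frac{F O}{3}$)
$V{\left(N,c \right)} = 42 + c$ ($V{\left(N,c \right)} = c + 42 = 42 + c$)
$I = \frac{79}{483}$ ($I = \frac{42 - \frac{4}{3} \left(-8\right)}{322} = \left(42 + \frac{32}{3}\right) \frac{1}{322} = \frac{158}{3} \cdot \frac{1}{322} = \frac{79}{483} \approx 0.16356$)
$\frac{l}{I} = \frac{6678}{\frac{79}{483}} = 6678 \cdot \frac{483}{79} = \frac{3225474}{79}$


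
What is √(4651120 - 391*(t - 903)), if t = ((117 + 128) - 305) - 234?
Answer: 11*√42307 ≈ 2262.6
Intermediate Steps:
t = -294 (t = (245 - 305) - 234 = -60 - 234 = -294)
√(4651120 - 391*(t - 903)) = √(4651120 - 391*(-294 - 903)) = √(4651120 - 391*(-1197)) = √(4651120 + 468027) = √5119147 = 11*√42307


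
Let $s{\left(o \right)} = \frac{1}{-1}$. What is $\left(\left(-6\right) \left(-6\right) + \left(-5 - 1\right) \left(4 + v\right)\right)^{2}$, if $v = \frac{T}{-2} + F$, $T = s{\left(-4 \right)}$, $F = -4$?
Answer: $1089$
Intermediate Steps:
$s{\left(o \right)} = -1$
$T = -1$
$v = - \frac{7}{2}$ ($v = - \frac{1}{-2} - 4 = \left(-1\right) \left(- \frac{1}{2}\right) - 4 = \frac{1}{2} - 4 = - \frac{7}{2} \approx -3.5$)
$\left(\left(-6\right) \left(-6\right) + \left(-5 - 1\right) \left(4 + v\right)\right)^{2} = \left(\left(-6\right) \left(-6\right) + \left(-5 - 1\right) \left(4 - \frac{7}{2}\right)\right)^{2} = \left(36 - 3\right)^{2} = 33^{2} = 1089$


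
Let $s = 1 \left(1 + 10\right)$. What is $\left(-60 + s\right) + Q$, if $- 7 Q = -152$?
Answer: $- \frac{191}{7} \approx -27.286$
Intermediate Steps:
$Q = \frac{152}{7}$ ($Q = \left(- \frac{1}{7}\right) \left(-152\right) = \frac{152}{7} \approx 21.714$)
$s = 11$ ($s = 1 \cdot 11 = 11$)
$\left(-60 + s\right) + Q = \left(-60 + 11\right) + \frac{152}{7} = -49 + \frac{152}{7} = - \frac{191}{7}$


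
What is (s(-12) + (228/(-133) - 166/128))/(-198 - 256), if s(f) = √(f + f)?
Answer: 1349/203392 - I*√6/227 ≈ 0.0066325 - 0.010791*I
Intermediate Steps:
s(f) = √2*√f (s(f) = √(2*f) = √2*√f)
(s(-12) + (228/(-133) - 166/128))/(-198 - 256) = (√2*√(-12) + (228/(-133) - 166/128))/(-198 - 256) = (√2*(2*I*√3) + (228*(-1/133) - 166*1/128))/(-454) = (2*I*√6 + (-12/7 - 83/64))*(-1/454) = (2*I*√6 - 1349/448)*(-1/454) = (-1349/448 + 2*I*√6)*(-1/454) = 1349/203392 - I*√6/227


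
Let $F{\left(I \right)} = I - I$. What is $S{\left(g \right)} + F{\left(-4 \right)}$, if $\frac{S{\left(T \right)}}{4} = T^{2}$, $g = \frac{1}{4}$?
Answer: $\frac{1}{4} \approx 0.25$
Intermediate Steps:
$g = \frac{1}{4} \approx 0.25$
$F{\left(I \right)} = 0$
$S{\left(T \right)} = 4 T^{2}$
$S{\left(g \right)} + F{\left(-4 \right)} = \frac{4}{16} + 0 = 4 \cdot \frac{1}{16} + 0 = \frac{1}{4} + 0 = \frac{1}{4}$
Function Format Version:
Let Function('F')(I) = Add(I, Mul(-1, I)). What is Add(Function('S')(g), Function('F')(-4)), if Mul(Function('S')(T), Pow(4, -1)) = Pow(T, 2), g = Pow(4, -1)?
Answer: Rational(1, 4) ≈ 0.25000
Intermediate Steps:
g = Rational(1, 4) ≈ 0.25000
Function('F')(I) = 0
Function('S')(T) = Mul(4, Pow(T, 2))
Add(Function('S')(g), Function('F')(-4)) = Add(Mul(4, Pow(Rational(1, 4), 2)), 0) = Add(Mul(4, Rational(1, 16)), 0) = Add(Rational(1, 4), 0) = Rational(1, 4)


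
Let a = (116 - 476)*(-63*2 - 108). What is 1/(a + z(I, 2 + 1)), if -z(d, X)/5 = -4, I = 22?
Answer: 1/84260 ≈ 1.1868e-5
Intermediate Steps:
z(d, X) = 20 (z(d, X) = -5*(-4) = 20)
a = 84240 (a = -360*(-126 - 108) = -360*(-234) = 84240)
1/(a + z(I, 2 + 1)) = 1/(84240 + 20) = 1/84260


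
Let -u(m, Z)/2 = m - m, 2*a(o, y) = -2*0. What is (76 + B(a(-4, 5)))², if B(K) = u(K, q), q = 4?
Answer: 5776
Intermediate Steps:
a(o, y) = 0 (a(o, y) = (-2*0)/2 = (½)*0 = 0)
u(m, Z) = 0 (u(m, Z) = -2*(m - m) = -2*0 = 0)
B(K) = 0
(76 + B(a(-4, 5)))² = (76 + 0)² = 76² = 5776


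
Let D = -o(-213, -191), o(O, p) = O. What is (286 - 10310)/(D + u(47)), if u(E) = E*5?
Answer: -179/8 ≈ -22.375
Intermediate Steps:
u(E) = 5*E
D = 213 (D = -1*(-213) = 213)
(286 - 10310)/(D + u(47)) = (286 - 10310)/(213 + 5*47) = -10024/(213 + 235) = -10024/448 = -10024*1/448 = -179/8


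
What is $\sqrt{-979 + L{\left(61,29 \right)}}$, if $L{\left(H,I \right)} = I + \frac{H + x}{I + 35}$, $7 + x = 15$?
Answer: $\frac{i \sqrt{60731}}{8} \approx 30.805 i$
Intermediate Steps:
$x = 8$ ($x = -7 + 15 = 8$)
$L{\left(H,I \right)} = I + \frac{8 + H}{35 + I}$ ($L{\left(H,I \right)} = I + \frac{H + 8}{I + 35} = I + \frac{8 + H}{35 + I}$)
$\sqrt{-979 + L{\left(61,29 \right)}} = \sqrt{-979 + \frac{8 + 61 + 29^{2} + 35 \cdot 29}{35 + 29}} = \sqrt{-979 + \frac{8 + 61 + 841 + 1015}{64}} = \sqrt{-979 + \frac{1}{64} \cdot 1925} = \sqrt{-979 + \frac{1925}{64}} = \sqrt{- \frac{60731}{64}} = \frac{i \sqrt{60731}}{8}$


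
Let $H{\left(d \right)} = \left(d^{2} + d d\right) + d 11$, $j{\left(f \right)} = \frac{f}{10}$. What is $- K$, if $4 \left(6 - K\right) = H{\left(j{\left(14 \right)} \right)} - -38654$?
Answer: $\frac{966233}{100} \approx 9662.3$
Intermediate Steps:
$j{\left(f \right)} = \frac{f}{10}$ ($j{\left(f \right)} = f \frac{1}{10} = \frac{f}{10}$)
$H{\left(d \right)} = 2 d^{2} + 11 d$ ($H{\left(d \right)} = \left(d^{2} + d^{2}\right) + 11 d = 2 d^{2} + 11 d$)
$K = - \frac{966233}{100}$ ($K = 6 - \frac{\frac{1}{10} \cdot 14 \left(11 + 2 \cdot \frac{1}{10} \cdot 14\right) - -38654}{4} = 6 - \frac{\frac{7 \left(11 + 2 \cdot \frac{7}{5}\right)}{5} + 38654}{4} = 6 - \frac{\frac{7 \left(11 + \frac{14}{5}\right)}{5} + 38654}{4} = 6 - \frac{\frac{7}{5} \cdot \frac{69}{5} + 38654}{4} = 6 - \frac{\frac{483}{25} + 38654}{4} = 6 - \frac{966833}{100} = - \frac{966233}{100} \approx -9662.3$)
$- K = \left(-1\right) \left(- \frac{966233}{100}\right) = \frac{966233}{100}$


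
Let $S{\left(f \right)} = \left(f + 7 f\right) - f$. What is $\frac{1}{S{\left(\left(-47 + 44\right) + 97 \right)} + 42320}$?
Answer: $\frac{1}{42978} \approx 2.3268 \cdot 10^{-5}$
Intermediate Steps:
$S{\left(f \right)} = 7 f$ ($S{\left(f \right)} = 8 f - f = 7 f$)
$\frac{1}{S{\left(\left(-47 + 44\right) + 97 \right)} + 42320} = \frac{1}{7 \left(\left(-47 + 44\right) + 97\right) + 42320} = \frac{1}{7 \left(-3 + 97\right) + 42320} = \frac{1}{7 \cdot 94 + 42320} = \frac{1}{658 + 42320} = \frac{1}{42978}$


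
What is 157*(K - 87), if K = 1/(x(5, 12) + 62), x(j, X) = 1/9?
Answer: -7633968/559 ≈ -13656.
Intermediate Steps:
x(j, X) = ⅑
K = 9/559 (K = 1/(⅑ + 62) = 1/(559/9) = 9/559 ≈ 0.016100)
157*(K - 87) = 157*(9/559 - 87) = 157*(-48624/559) = -7633968/559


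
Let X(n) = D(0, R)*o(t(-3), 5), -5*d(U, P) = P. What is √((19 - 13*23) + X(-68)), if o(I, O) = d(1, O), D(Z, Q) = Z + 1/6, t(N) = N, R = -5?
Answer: 41*I*√6/6 ≈ 16.738*I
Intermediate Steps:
d(U, P) = -P/5
D(Z, Q) = ⅙ + Z (D(Z, Q) = Z + 1*(⅙) = Z + ⅙ = ⅙ + Z)
o(I, O) = -O/5
X(n) = -⅙ (X(n) = (⅙ + 0)*(-⅕*5) = (⅙)*(-1) = -⅙)
√((19 - 13*23) + X(-68)) = √((19 - 13*23) - ⅙) = √((19 - 299) - ⅙) = √(-280 - ⅙) = √(-1681/6) = 41*I*√6/6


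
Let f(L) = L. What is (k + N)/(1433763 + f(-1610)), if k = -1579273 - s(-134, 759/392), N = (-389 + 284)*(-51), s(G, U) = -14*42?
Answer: -1573330/1432153 ≈ -1.0986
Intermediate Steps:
s(G, U) = -588
N = 5355 (N = -105*(-51) = 5355)
k = -1578685 (k = -1579273 - 1*(-588) = -1579273 + 588 = -1578685)
(k + N)/(1433763 + f(-1610)) = (-1578685 + 5355)/(1433763 - 1610) = -1573330/1432153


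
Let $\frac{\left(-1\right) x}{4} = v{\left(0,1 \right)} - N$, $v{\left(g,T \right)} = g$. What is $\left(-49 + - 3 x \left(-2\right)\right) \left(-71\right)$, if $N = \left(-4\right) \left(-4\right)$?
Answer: $-23785$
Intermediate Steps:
$N = 16$
$x = 64$ ($x = - 4 \left(0 - 16\right) = \left(-4\right) \left(-16\right) = 64$)
$\left(-49 + - 3 x \left(-2\right)\right) \left(-71\right) = \left(-49 + \left(-3\right) 64 \left(-2\right)\right) \left(-71\right) = \left(-49 - -384\right) \left(-71\right) = \left(-49 + 384\right) \left(-71\right) = 335 \left(-71\right) = -23785$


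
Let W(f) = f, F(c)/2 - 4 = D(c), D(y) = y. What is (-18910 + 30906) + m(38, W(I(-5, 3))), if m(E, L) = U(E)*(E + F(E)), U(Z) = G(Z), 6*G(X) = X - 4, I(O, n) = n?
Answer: 38062/3 ≈ 12687.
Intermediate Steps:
G(X) = -2/3 + X/6 (G(X) = (X - 4)/6 = (-4 + X)/6 = -2/3 + X/6)
U(Z) = -2/3 + Z/6
F(c) = 8 + 2*c
m(E, L) = (8 + 3*E)*(-2/3 + E/6) (m(E, L) = (-2/3 + E/6)*(E + (8 + 2*E)) = (-2/3 + E/6)*(8 + 3*E) = (8 + 3*E)*(-2/3 + E/6))
(-18910 + 30906) + m(38, W(I(-5, 3))) = (-18910 + 30906) + (-4 + 38)*(8 + 3*38)/6 = 11996 + (1/6)*34*(8 + 114) = 11996 + (1/6)*34*122 = 11996 + 2074/3 = 38062/3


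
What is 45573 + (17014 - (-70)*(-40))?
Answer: 59787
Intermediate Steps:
45573 + (17014 - (-70)*(-40)) = 45573 + (17014 - 1*2800) = 45573 + (17014 - 2800) = 45573 + 14214 = 59787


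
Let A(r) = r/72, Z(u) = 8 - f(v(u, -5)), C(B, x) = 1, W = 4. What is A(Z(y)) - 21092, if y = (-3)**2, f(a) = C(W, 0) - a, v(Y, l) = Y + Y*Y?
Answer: -1518527/72 ≈ -21091.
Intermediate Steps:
v(Y, l) = Y + Y**2
f(a) = 1 - a
y = 9
Z(u) = 7 + u*(1 + u) (Z(u) = 8 - (1 - u*(1 + u)) = 8 + (-1 + u*(1 + u)) = 7 + u*(1 + u))
A(r) = r/72 (A(r) = r*(1/72) = r/72)
A(Z(y)) - 21092 = (7 + 9*(1 + 9))/72 - 21092 = (7 + 9*10)/72 - 21092 = (7 + 90)/72 - 21092 = (1/72)*97 - 21092 = 97/72 - 21092 = -1518527/72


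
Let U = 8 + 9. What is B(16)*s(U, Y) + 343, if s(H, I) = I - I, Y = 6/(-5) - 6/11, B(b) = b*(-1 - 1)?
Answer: 343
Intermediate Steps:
U = 17
B(b) = -2*b (B(b) = b*(-2) = -2*b)
Y = -96/55 (Y = 6*(-1/5) - 6*1/11 = -6/5 - 6/11 = -96/55 ≈ -1.7455)
s(H, I) = 0
B(16)*s(U, Y) + 343 = -2*16*0 + 343 = -32*0 + 343 = 0 + 343 = 343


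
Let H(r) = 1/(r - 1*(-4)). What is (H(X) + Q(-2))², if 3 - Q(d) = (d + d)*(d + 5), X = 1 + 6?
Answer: 27556/121 ≈ 227.74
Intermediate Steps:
X = 7
Q(d) = 3 - 2*d*(5 + d) (Q(d) = 3 - (d + d)*(d + 5) = 3 - 2*d*(5 + d))
H(r) = 1/(4 + r) (H(r) = 1/(r + 4) = 1/(4 + r))
(H(X) + Q(-2))² = (1/(4 + 7) + (3 - 10*(-2) - 2*(-2)²))² = (1/11 + (3 + 20 - 2*4))² = (1/11 + (3 + 20 - 8))² = (1/11 + 15)² = (166/11)² = 27556/121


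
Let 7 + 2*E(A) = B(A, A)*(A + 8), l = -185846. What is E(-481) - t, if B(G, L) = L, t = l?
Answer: 299599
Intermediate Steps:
t = -185846
E(A) = -7/2 + A*(8 + A)/2 (E(A) = -7/2 + (A*(A + 8))/2 = -7/2 + (A*(8 + A))/2 = -7/2 + A*(8 + A)/2)
E(-481) - t = (-7/2 + (½)*(-481)² + 4*(-481)) - 1*(-185846) = (-7/2 + (½)*231361 - 1924) + 185846 = (-7/2 + 231361/2 - 1924) + 185846 = 113753 + 185846 = 299599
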